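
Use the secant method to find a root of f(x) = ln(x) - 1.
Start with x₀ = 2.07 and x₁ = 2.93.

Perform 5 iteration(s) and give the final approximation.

f(x) = ln(x) - 1
x₀ = 2.07, x₁ = 2.93

Secant formula: x_{n+1} = x_n - f(x_n)(x_n - x_{n-1})/(f(x_n) - f(x_{n-1}))

Iteration 1:
  f(2.070000) = -0.272451
  f(2.930000) = 0.075002
  x_2 = 2.930000 - 0.075002×(2.930000 - 2.070000)/(0.075002 - (-0.272451))
       = 2.744358
Iteration 2:
  f(2.930000) = 0.075002
  f(2.744358) = 0.009547
  x_3 = 2.744358 - 0.009547×(2.744358 - 2.930000)/(0.009547 - 0.075002)
       = 2.717281
Iteration 3:
  f(2.744358) = 0.009547
  f(2.717281) = -0.000368
  x_4 = 2.717281 - (-0.000368)×(2.717281 - 2.744358)/(-0.000368 - 0.009547)
       = 2.718287
Iteration 4:
  f(2.717281) = -0.000368
  f(2.718287) = 0.000002
  x_5 = 2.718287 - 0.000002×(2.718287 - 2.717281)/(0.000002 - (-0.000368))
       = 2.718282
Iteration 5:
  f(2.718287) = 0.000002
  f(2.718282) = 0.000000
  x_6 = 2.718282 - 0.000000×(2.718282 - 2.718287)/(0.000000 - 0.000002)
       = 2.718282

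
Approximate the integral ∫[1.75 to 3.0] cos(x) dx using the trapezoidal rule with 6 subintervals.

f(x) = cos(x)
a = 1.75, b = 3.0, n = 6
h = (b - a)/n = 0.208333

Trapezoidal rule: (h/2)[f(x₀) + 2f(x₁) + 2f(x₂) + ... + f(xₙ)]

x_0 = 1.7500, f(x_0) = -0.178246, coefficient = 1
x_1 = 1.9583, f(x_1) = -0.377909, coefficient = 2
x_2 = 2.1667, f(x_2) = -0.561229, coefficient = 2
x_3 = 2.3750, f(x_3) = -0.720278, coefficient = 2
x_4 = 2.5833, f(x_4) = -0.848178, coefficient = 2
x_5 = 2.7917, f(x_5) = -0.939398, coefficient = 2
x_6 = 3.0000, f(x_6) = -0.989992, coefficient = 1

I ≈ (0.208333/2) × -8.062226 = -0.839815
Exact value: -0.842866
Error: 0.003051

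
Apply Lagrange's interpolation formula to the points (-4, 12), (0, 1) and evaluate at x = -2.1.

Lagrange interpolation formula:
P(x) = Σ yᵢ × Lᵢ(x)
where Lᵢ(x) = Π_{j≠i} (x - xⱼ)/(xᵢ - xⱼ)

L_0(-2.1) = (-2.1 - 0)/(-4 - 0) = 0.525000
L_1(-2.1) = (-2.1 - (-4))/(0 - (-4)) = 0.475000

P(-2.1) = 12×L_0(-2.1) + 1×L_1(-2.1)
P(-2.1) = 6.775000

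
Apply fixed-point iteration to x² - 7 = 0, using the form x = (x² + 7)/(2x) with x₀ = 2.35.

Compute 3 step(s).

Equation: x² - 7 = 0
Fixed-point form: x = (x² + 7)/(2x)
x₀ = 2.35

x_1 = g(2.350000) = 2.664362
x_2 = g(2.664362) = 2.645816
x_3 = g(2.645816) = 2.645751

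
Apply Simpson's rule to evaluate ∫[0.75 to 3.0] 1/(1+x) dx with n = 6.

f(x) = 1/(1+x)
a = 0.75, b = 3.0, n = 6
h = (b - a)/n = 0.375000

Simpson's rule: (h/3)[f(x₀) + 4f(x₁) + 2f(x₂) + ... + f(xₙ)]

x_0 = 0.7500, f(x_0) = 0.571429, coefficient = 1
x_1 = 1.1250, f(x_1) = 0.470588, coefficient = 4
x_2 = 1.5000, f(x_2) = 0.400000, coefficient = 2
x_3 = 1.8750, f(x_3) = 0.347826, coefficient = 4
x_4 = 2.2500, f(x_4) = 0.307692, coefficient = 2
x_5 = 2.6250, f(x_5) = 0.275862, coefficient = 4
x_6 = 3.0000, f(x_6) = 0.250000, coefficient = 1

I ≈ (0.375000/3) × 6.613919 = 0.826740
Exact value: 0.826679
Error: 0.000061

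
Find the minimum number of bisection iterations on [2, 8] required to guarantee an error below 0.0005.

We need (b-a)/2^n ≤ 0.0005
(8 - 2)/2^n ≤ 0.0005
6/2^n ≤ 0.0005
2^n ≥ 12000
n ≥ log₂(12000) = 13.55
n ≥ 14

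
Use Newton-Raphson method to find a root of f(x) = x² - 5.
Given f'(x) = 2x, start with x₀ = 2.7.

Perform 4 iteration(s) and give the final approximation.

f(x) = x² - 5
f'(x) = 2x
x₀ = 2.7

Newton-Raphson formula: x_{n+1} = x_n - f(x_n)/f'(x_n)

Iteration 1:
  f(2.700000) = 2.290000
  f'(2.700000) = 5.400000
  x_1 = 2.700000 - 2.290000/5.400000 = 2.275926
Iteration 2:
  f(2.275926) = 0.179839
  f'(2.275926) = 4.551852
  x_2 = 2.275926 - 0.179839/4.551852 = 2.236417
Iteration 3:
  f(2.236417) = 0.001561
  f'(2.236417) = 4.472834
  x_3 = 2.236417 - 0.001561/4.472834 = 2.236068
Iteration 4:
  f(2.236068) = 0.000000
  f'(2.236068) = 4.472136
  x_4 = 2.236068 - 0.000000/4.472136 = 2.236068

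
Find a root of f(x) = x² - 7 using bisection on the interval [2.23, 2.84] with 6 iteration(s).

f(x) = x² - 7
Initial interval: [2.23, 2.84]

Iteration 1:
  c_1 = (2.230000 + 2.840000)/2 = 2.535000
  f(c_1) = f(2.535000) = -0.573775
  f(a) × f(c) ≥ 0, new interval: [2.535000, 2.840000]
Iteration 2:
  c_2 = (2.535000 + 2.840000)/2 = 2.687500
  f(c_2) = f(2.687500) = 0.222656
  f(a) × f(c) < 0, new interval: [2.535000, 2.687500]
Iteration 3:
  c_3 = (2.535000 + 2.687500)/2 = 2.611250
  f(c_3) = f(2.611250) = -0.181373
  f(a) × f(c) ≥ 0, new interval: [2.611250, 2.687500]
Iteration 4:
  c_4 = (2.611250 + 2.687500)/2 = 2.649375
  f(c_4) = f(2.649375) = 0.019188
  f(a) × f(c) < 0, new interval: [2.611250, 2.649375]
Iteration 5:
  c_5 = (2.611250 + 2.649375)/2 = 2.630313
  f(c_5) = f(2.630313) = -0.081456
  f(a) × f(c) ≥ 0, new interval: [2.630313, 2.649375]
Iteration 6:
  c_6 = (2.630313 + 2.649375)/2 = 2.639844
  f(c_6) = f(2.639844) = -0.031225
  f(a) × f(c) ≥ 0, new interval: [2.639844, 2.649375]

After 6 iteration(s), the approximation is c_6 = 2.639844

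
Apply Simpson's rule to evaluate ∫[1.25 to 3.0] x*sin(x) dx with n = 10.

f(x) = x*sin(x)
a = 1.25, b = 3.0, n = 10
h = (b - a)/n = 0.175000

Simpson's rule: (h/3)[f(x₀) + 4f(x₁) + 2f(x₂) + ... + f(xₙ)]

x_0 = 1.2500, f(x_0) = 1.186231, coefficient = 1
x_1 = 1.4250, f(x_1) = 1.409882, coefficient = 4
x_2 = 1.6000, f(x_2) = 1.599318, coefficient = 2
x_3 = 1.7750, f(x_3) = 1.738120, coefficient = 4
x_4 = 1.9500, f(x_4) = 1.811471, coefficient = 2
x_5 = 2.1250, f(x_5) = 1.806930, coefficient = 4
x_6 = 2.3000, f(x_6) = 1.715122, coefficient = 2
x_7 = 2.4750, f(x_7) = 1.530321, coefficient = 4
x_8 = 2.6500, f(x_8) = 1.250881, coefficient = 2
x_9 = 2.8250, f(x_9) = 0.879508, coefficient = 4
x_10 = 3.0000, f(x_10) = 0.423360, coefficient = 1

I ≈ (0.175000/3) × 43.822219 = 2.556296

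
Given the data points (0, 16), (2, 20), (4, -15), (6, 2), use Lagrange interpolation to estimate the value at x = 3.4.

Lagrange interpolation formula:
P(x) = Σ yᵢ × Lᵢ(x)
where Lᵢ(x) = Π_{j≠i} (x - xⱼ)/(xᵢ - xⱼ)

L_0(3.4) = (3.4 - 2)/(0 - 2) × (3.4 - 4)/(0 - 4) × (3.4 - 6)/(0 - 6) = -0.045500
L_1(3.4) = (3.4 - 0)/(2 - 0) × (3.4 - 4)/(2 - 4) × (3.4 - 6)/(2 - 6) = 0.331500
L_2(3.4) = (3.4 - 0)/(4 - 0) × (3.4 - 2)/(4 - 2) × (3.4 - 6)/(4 - 6) = 0.773500
L_3(3.4) = (3.4 - 0)/(6 - 0) × (3.4 - 2)/(6 - 2) × (3.4 - 4)/(6 - 4) = -0.059500

P(3.4) = 16×L_0(3.4) + 20×L_1(3.4) + (-15)×L_2(3.4) + 2×L_3(3.4)
P(3.4) = -5.819500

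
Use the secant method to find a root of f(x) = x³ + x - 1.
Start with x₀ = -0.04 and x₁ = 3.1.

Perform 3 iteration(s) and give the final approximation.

f(x) = x³ + x - 1
x₀ = -0.04, x₁ = 3.1

Secant formula: x_{n+1} = x_n - f(x_n)(x_n - x_{n-1})/(f(x_n) - f(x_{n-1}))

Iteration 1:
  f(-0.040000) = -1.040064
  f(3.100000) = 31.891000
  x_2 = 3.100000 - 31.891000×(3.100000 - (-0.040000))/(31.891000 - (-1.040064))
       = 0.059171
Iteration 2:
  f(3.100000) = 31.891000
  f(0.059171) = -0.940622
  x_3 = 0.059171 - (-0.940622)×(0.059171 - 3.100000)/(-0.940622 - 31.891000)
       = 0.146290
Iteration 3:
  f(0.059171) = -0.940622
  f(0.146290) = -0.850579
  x_4 = 0.146290 - (-0.850579)×(0.146290 - 0.059171)/(-0.850579 - (-0.940622))
       = 0.969252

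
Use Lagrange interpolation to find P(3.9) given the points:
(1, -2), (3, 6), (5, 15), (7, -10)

Lagrange interpolation formula:
P(x) = Σ yᵢ × Lᵢ(x)
where Lᵢ(x) = Π_{j≠i} (x - xⱼ)/(xᵢ - xⱼ)

L_0(3.9) = (3.9 - 3)/(1 - 3) × (3.9 - 5)/(1 - 5) × (3.9 - 7)/(1 - 7) = -0.063938
L_1(3.9) = (3.9 - 1)/(3 - 1) × (3.9 - 5)/(3 - 5) × (3.9 - 7)/(3 - 7) = 0.618062
L_2(3.9) = (3.9 - 1)/(5 - 1) × (3.9 - 3)/(5 - 3) × (3.9 - 7)/(5 - 7) = 0.505687
L_3(3.9) = (3.9 - 1)/(7 - 1) × (3.9 - 3)/(7 - 3) × (3.9 - 5)/(7 - 5) = -0.059812

P(3.9) = (-2)×L_0(3.9) + 6×L_1(3.9) + 15×L_2(3.9) + (-10)×L_3(3.9)
P(3.9) = 12.019687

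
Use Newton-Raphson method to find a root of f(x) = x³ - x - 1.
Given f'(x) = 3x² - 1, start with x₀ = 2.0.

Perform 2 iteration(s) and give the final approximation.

f(x) = x³ - x - 1
f'(x) = 3x² - 1
x₀ = 2.0

Newton-Raphson formula: x_{n+1} = x_n - f(x_n)/f'(x_n)

Iteration 1:
  f(2.000000) = 5.000000
  f'(2.000000) = 11.000000
  x_1 = 2.000000 - 5.000000/11.000000 = 1.545455
Iteration 2:
  f(1.545455) = 1.145755
  f'(1.545455) = 6.165289
  x_2 = 1.545455 - 1.145755/6.165289 = 1.359615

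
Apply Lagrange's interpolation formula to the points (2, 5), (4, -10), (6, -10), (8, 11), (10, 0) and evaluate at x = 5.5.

Lagrange interpolation formula:
P(x) = Σ yᵢ × Lᵢ(x)
where Lᵢ(x) = Π_{j≠i} (x - xⱼ)/(xᵢ - xⱼ)

L_0(5.5) = (5.5 - 4)/(2 - 4) × (5.5 - 6)/(2 - 6) × (5.5 - 8)/(2 - 8) × (5.5 - 10)/(2 - 10) = -0.021973
L_1(5.5) = (5.5 - 2)/(4 - 2) × (5.5 - 6)/(4 - 6) × (5.5 - 8)/(4 - 8) × (5.5 - 10)/(4 - 10) = 0.205078
L_2(5.5) = (5.5 - 2)/(6 - 2) × (5.5 - 4)/(6 - 4) × (5.5 - 8)/(6 - 8) × (5.5 - 10)/(6 - 10) = 0.922852
L_3(5.5) = (5.5 - 2)/(8 - 2) × (5.5 - 4)/(8 - 4) × (5.5 - 6)/(8 - 6) × (5.5 - 10)/(8 - 10) = -0.123047
L_4(5.5) = (5.5 - 2)/(10 - 2) × (5.5 - 4)/(10 - 4) × (5.5 - 6)/(10 - 6) × (5.5 - 8)/(10 - 8) = 0.017090

P(5.5) = 5×L_0(5.5) + (-10)×L_1(5.5) + (-10)×L_2(5.5) + 11×L_3(5.5) + 0×L_4(5.5)
P(5.5) = -12.742676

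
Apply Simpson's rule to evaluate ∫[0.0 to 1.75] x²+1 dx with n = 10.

f(x) = x²+1
a = 0.0, b = 1.75, n = 10
h = (b - a)/n = 0.175000

Simpson's rule: (h/3)[f(x₀) + 4f(x₁) + 2f(x₂) + ... + f(xₙ)]

x_0 = 0.0000, f(x_0) = 1.000000, coefficient = 1
x_1 = 0.1750, f(x_1) = 1.030625, coefficient = 4
x_2 = 0.3500, f(x_2) = 1.122500, coefficient = 2
x_3 = 0.5250, f(x_3) = 1.275625, coefficient = 4
x_4 = 0.7000, f(x_4) = 1.490000, coefficient = 2
x_5 = 0.8750, f(x_5) = 1.765625, coefficient = 4
x_6 = 1.0500, f(x_6) = 2.102500, coefficient = 2
x_7 = 1.2250, f(x_7) = 2.500625, coefficient = 4
x_8 = 1.4000, f(x_8) = 2.960000, coefficient = 2
x_9 = 1.5750, f(x_9) = 3.480625, coefficient = 4
x_10 = 1.7500, f(x_10) = 4.062500, coefficient = 1

I ≈ (0.175000/3) × 60.625000 = 3.536458
Exact value: 3.536458
Error: 0.000000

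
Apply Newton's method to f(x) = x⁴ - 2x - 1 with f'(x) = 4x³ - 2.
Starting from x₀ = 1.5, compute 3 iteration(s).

f(x) = x⁴ - 2x - 1
f'(x) = 4x³ - 2
x₀ = 1.5

Newton-Raphson formula: x_{n+1} = x_n - f(x_n)/f'(x_n)

Iteration 1:
  f(1.500000) = 1.062500
  f'(1.500000) = 11.500000
  x_1 = 1.500000 - 1.062500/11.500000 = 1.407609
Iteration 2:
  f(1.407609) = 0.110579
  f'(1.407609) = 9.155931
  x_2 = 1.407609 - 0.110579/9.155931 = 1.395531
Iteration 3:
  f(1.395531) = 0.001724
  f'(1.395531) = 8.871234
  x_3 = 1.395531 - 0.001724/8.871234 = 1.395337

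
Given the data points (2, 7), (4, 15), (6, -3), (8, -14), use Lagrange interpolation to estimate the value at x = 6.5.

Lagrange interpolation formula:
P(x) = Σ yᵢ × Lᵢ(x)
where Lᵢ(x) = Π_{j≠i} (x - xⱼ)/(xᵢ - xⱼ)

L_0(6.5) = (6.5 - 4)/(2 - 4) × (6.5 - 6)/(2 - 6) × (6.5 - 8)/(2 - 8) = 0.039062
L_1(6.5) = (6.5 - 2)/(4 - 2) × (6.5 - 6)/(4 - 6) × (6.5 - 8)/(4 - 8) = -0.210938
L_2(6.5) = (6.5 - 2)/(6 - 2) × (6.5 - 4)/(6 - 4) × (6.5 - 8)/(6 - 8) = 1.054688
L_3(6.5) = (6.5 - 2)/(8 - 2) × (6.5 - 4)/(8 - 4) × (6.5 - 6)/(8 - 6) = 0.117188

P(6.5) = 7×L_0(6.5) + 15×L_1(6.5) + (-3)×L_2(6.5) + (-14)×L_3(6.5)
P(6.5) = -7.695312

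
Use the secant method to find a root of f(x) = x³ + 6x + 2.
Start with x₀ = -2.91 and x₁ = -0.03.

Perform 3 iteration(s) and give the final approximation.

f(x) = x³ + 6x + 2
x₀ = -2.91, x₁ = -0.03

Secant formula: x_{n+1} = x_n - f(x_n)(x_n - x_{n-1})/(f(x_n) - f(x_{n-1}))

Iteration 1:
  f(-2.910000) = -40.102171
  f(-0.030000) = 1.819973
  x_2 = -0.030000 - 1.819973×(-0.030000 - (-2.910000))/(1.819973 - (-40.102171))
       = -0.155030
Iteration 2:
  f(-0.030000) = 1.819973
  f(-0.155030) = 1.066094
  x_3 = -0.155030 - 1.066094×(-0.155030 - (-0.030000))/(1.066094 - 1.819973)
       = -0.331840
Iteration 3:
  f(-0.155030) = 1.066094
  f(-0.331840) = -0.027585
  x_4 = -0.331840 - (-0.027585)×(-0.331840 - (-0.155030))/(-0.027585 - 1.066094)
       = -0.327381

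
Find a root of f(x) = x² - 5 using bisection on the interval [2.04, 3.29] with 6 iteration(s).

f(x) = x² - 5
Initial interval: [2.04, 3.29]

Iteration 1:
  c_1 = (2.040000 + 3.290000)/2 = 2.665000
  f(c_1) = f(2.665000) = 2.102225
  f(a) × f(c) < 0, new interval: [2.040000, 2.665000]
Iteration 2:
  c_2 = (2.040000 + 2.665000)/2 = 2.352500
  f(c_2) = f(2.352500) = 0.534256
  f(a) × f(c) < 0, new interval: [2.040000, 2.352500]
Iteration 3:
  c_3 = (2.040000 + 2.352500)/2 = 2.196250
  f(c_3) = f(2.196250) = -0.176486
  f(a) × f(c) ≥ 0, new interval: [2.196250, 2.352500]
Iteration 4:
  c_4 = (2.196250 + 2.352500)/2 = 2.274375
  f(c_4) = f(2.274375) = 0.172782
  f(a) × f(c) < 0, new interval: [2.196250, 2.274375]
Iteration 5:
  c_5 = (2.196250 + 2.274375)/2 = 2.235313
  f(c_5) = f(2.235313) = -0.003378
  f(a) × f(c) ≥ 0, new interval: [2.235313, 2.274375]
Iteration 6:
  c_6 = (2.235313 + 2.274375)/2 = 2.254844
  f(c_6) = f(2.254844) = 0.084320
  f(a) × f(c) < 0, new interval: [2.235313, 2.254844]

After 6 iteration(s), the approximation is c_6 = 2.254844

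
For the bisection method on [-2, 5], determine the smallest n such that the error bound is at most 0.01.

We need (b-a)/2^n ≤ 0.01
(5 - (-2))/2^n ≤ 0.01
7/2^n ≤ 0.01
2^n ≥ 700
n ≥ log₂(700) = 9.45
n ≥ 10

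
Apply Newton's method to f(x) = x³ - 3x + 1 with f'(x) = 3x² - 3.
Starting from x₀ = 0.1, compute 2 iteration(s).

f(x) = x³ - 3x + 1
f'(x) = 3x² - 3
x₀ = 0.1

Newton-Raphson formula: x_{n+1} = x_n - f(x_n)/f'(x_n)

Iteration 1:
  f(0.100000) = 0.701000
  f'(0.100000) = -2.970000
  x_1 = 0.100000 - 0.701000/(-2.970000) = 0.336027
Iteration 2:
  f(0.336027) = 0.029861
  f'(0.336027) = -2.661258
  x_2 = 0.336027 - 0.029861/(-2.661258) = 0.347248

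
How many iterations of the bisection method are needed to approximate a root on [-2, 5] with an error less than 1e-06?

We need (b-a)/2^n ≤ 1e-06
(5 - (-2))/2^n ≤ 1e-06
7/2^n ≤ 1e-06
2^n ≥ 7000000
n ≥ log₂(7000000) = 22.74
n ≥ 23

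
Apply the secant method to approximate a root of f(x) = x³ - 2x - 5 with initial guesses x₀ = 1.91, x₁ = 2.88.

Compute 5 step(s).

f(x) = x³ - 2x - 5
x₀ = 1.91, x₁ = 2.88

Secant formula: x_{n+1} = x_n - f(x_n)(x_n - x_{n-1})/(f(x_n) - f(x_{n-1}))

Iteration 1:
  f(1.910000) = -1.852129
  f(2.880000) = 13.127872
  x_2 = 2.880000 - 13.127872×(2.880000 - 1.910000)/(13.127872 - (-1.852129))
       = 2.029931
Iteration 2:
  f(2.880000) = 13.127872
  f(2.029931) = -0.695289
  x_3 = 2.029931 - (-0.695289)×(2.029931 - 2.880000)/(-0.695289 - 13.127872)
       = 2.072688
Iteration 3:
  f(2.029931) = -0.695289
  f(2.072688) = -0.241030
  x_4 = 2.072688 - (-0.241030)×(2.072688 - 2.029931)/(-0.241030 - (-0.695289))
       = 2.095376
Iteration 4:
  f(2.072688) = -0.241030
  f(2.095376) = 0.009203
  x_5 = 2.095376 - 0.009203×(2.095376 - 2.072688)/(0.009203 - (-0.241030))
       = 2.094541
Iteration 5:
  f(2.095376) = 0.009203
  f(2.094541) = -0.000114
  x_6 = 2.094541 - (-0.000114)×(2.094541 - 2.095376)/(-0.000114 - 0.009203)
       = 2.094551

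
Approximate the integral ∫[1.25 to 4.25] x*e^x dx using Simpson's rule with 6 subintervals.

f(x) = x*e^x
a = 1.25, b = 4.25, n = 6
h = (b - a)/n = 0.500000

Simpson's rule: (h/3)[f(x₀) + 4f(x₁) + 2f(x₂) + ... + f(xₙ)]

x_0 = 1.2500, f(x_0) = 4.362929, coefficient = 1
x_1 = 1.7500, f(x_1) = 10.070555, coefficient = 4
x_2 = 2.2500, f(x_2) = 21.347406, coefficient = 2
x_3 = 2.7500, f(x_3) = 43.017238, coefficient = 4
x_4 = 3.2500, f(x_4) = 83.818605, coefficient = 2
x_5 = 3.7500, f(x_5) = 159.454058, coefficient = 4
x_6 = 4.2500, f(x_6) = 297.948002, coefficient = 1

I ≈ (0.500000/3) × 1362.810351 = 227.135059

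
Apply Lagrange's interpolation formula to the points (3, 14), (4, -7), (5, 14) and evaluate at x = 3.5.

Lagrange interpolation formula:
P(x) = Σ yᵢ × Lᵢ(x)
where Lᵢ(x) = Π_{j≠i} (x - xⱼ)/(xᵢ - xⱼ)

L_0(3.5) = (3.5 - 4)/(3 - 4) × (3.5 - 5)/(3 - 5) = 0.375000
L_1(3.5) = (3.5 - 3)/(4 - 3) × (3.5 - 5)/(4 - 5) = 0.750000
L_2(3.5) = (3.5 - 3)/(5 - 3) × (3.5 - 4)/(5 - 4) = -0.125000

P(3.5) = 14×L_0(3.5) + (-7)×L_1(3.5) + 14×L_2(3.5)
P(3.5) = -1.750000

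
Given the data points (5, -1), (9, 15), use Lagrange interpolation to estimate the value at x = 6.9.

Lagrange interpolation formula:
P(x) = Σ yᵢ × Lᵢ(x)
where Lᵢ(x) = Π_{j≠i} (x - xⱼ)/(xᵢ - xⱼ)

L_0(6.9) = (6.9 - 9)/(5 - 9) = 0.525000
L_1(6.9) = (6.9 - 5)/(9 - 5) = 0.475000

P(6.9) = (-1)×L_0(6.9) + 15×L_1(6.9)
P(6.9) = 6.600000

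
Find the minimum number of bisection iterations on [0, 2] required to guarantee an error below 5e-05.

We need (b-a)/2^n ≤ 5e-05
(2 - 0)/2^n ≤ 5e-05
2/2^n ≤ 5e-05
2^n ≥ 40000
n ≥ log₂(40000) = 15.29
n ≥ 16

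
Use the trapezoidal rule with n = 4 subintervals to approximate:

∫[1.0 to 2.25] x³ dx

f(x) = x³
a = 1.0, b = 2.25, n = 4
h = (b - a)/n = 0.312500

Trapezoidal rule: (h/2)[f(x₀) + 2f(x₁) + 2f(x₂) + ... + f(xₙ)]

x_0 = 1.0000, f(x_0) = 1.000000, coefficient = 1
x_1 = 1.3125, f(x_1) = 2.260986, coefficient = 2
x_2 = 1.6250, f(x_2) = 4.291016, coefficient = 2
x_3 = 1.9375, f(x_3) = 7.273193, coefficient = 2
x_4 = 2.2500, f(x_4) = 11.390625, coefficient = 1

I ≈ (0.312500/2) × 40.041016 = 6.256409
Exact value: 6.157227
Error: 0.099182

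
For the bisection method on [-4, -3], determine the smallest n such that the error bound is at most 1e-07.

We need (b-a)/2^n ≤ 1e-07
(-3 - (-4))/2^n ≤ 1e-07
1/2^n ≤ 1e-07
2^n ≥ 10000000
n ≥ log₂(10000000) = 23.25
n ≥ 24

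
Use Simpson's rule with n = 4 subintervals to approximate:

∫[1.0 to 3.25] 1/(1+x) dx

f(x) = 1/(1+x)
a = 1.0, b = 3.25, n = 4
h = (b - a)/n = 0.562500

Simpson's rule: (h/3)[f(x₀) + 4f(x₁) + 2f(x₂) + ... + f(xₙ)]

x_0 = 1.0000, f(x_0) = 0.500000, coefficient = 1
x_1 = 1.5625, f(x_1) = 0.390244, coefficient = 4
x_2 = 2.1250, f(x_2) = 0.320000, coefficient = 2
x_3 = 2.6875, f(x_3) = 0.271186, coefficient = 4
x_4 = 3.2500, f(x_4) = 0.235294, coefficient = 1

I ≈ (0.562500/3) × 4.021015 = 0.753940
Exact value: 0.753772
Error: 0.000169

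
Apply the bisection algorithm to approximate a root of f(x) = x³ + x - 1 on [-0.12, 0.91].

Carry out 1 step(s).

f(x) = x³ + x - 1
Initial interval: [-0.12, 0.91]

Iteration 1:
  c_1 = (-0.120000 + 0.910000)/2 = 0.395000
  f(c_1) = f(0.395000) = -0.543370
  f(a) × f(c) ≥ 0, new interval: [0.395000, 0.910000]

After 1 iteration(s), the approximation is c_1 = 0.395000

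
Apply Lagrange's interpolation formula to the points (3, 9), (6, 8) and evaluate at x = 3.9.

Lagrange interpolation formula:
P(x) = Σ yᵢ × Lᵢ(x)
where Lᵢ(x) = Π_{j≠i} (x - xⱼ)/(xᵢ - xⱼ)

L_0(3.9) = (3.9 - 6)/(3 - 6) = 0.700000
L_1(3.9) = (3.9 - 3)/(6 - 3) = 0.300000

P(3.9) = 9×L_0(3.9) + 8×L_1(3.9)
P(3.9) = 8.700000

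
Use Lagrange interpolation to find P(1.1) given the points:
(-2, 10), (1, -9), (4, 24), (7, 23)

Lagrange interpolation formula:
P(x) = Σ yᵢ × Lᵢ(x)
where Lᵢ(x) = Π_{j≠i} (x - xⱼ)/(xᵢ - xⱼ)

L_0(1.1) = (1.1 - 1)/(-2 - 1) × (1.1 - 4)/(-2 - 4) × (1.1 - 7)/(-2 - 7) = -0.010562
L_1(1.1) = (1.1 - (-2))/(1 - (-2)) × (1.1 - 4)/(1 - 4) × (1.1 - 7)/(1 - 7) = 0.982241
L_2(1.1) = (1.1 - (-2))/(4 - (-2)) × (1.1 - 1)/(4 - 1) × (1.1 - 7)/(4 - 7) = 0.033870
L_3(1.1) = (1.1 - (-2))/(7 - (-2)) × (1.1 - 1)/(7 - 1) × (1.1 - 4)/(7 - 4) = -0.005549

P(1.1) = 10×L_0(1.1) + (-9)×L_1(1.1) + 24×L_2(1.1) + 23×L_3(1.1)
P(1.1) = -8.260531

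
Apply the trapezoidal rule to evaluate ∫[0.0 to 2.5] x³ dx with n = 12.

f(x) = x³
a = 0.0, b = 2.5, n = 12
h = (b - a)/n = 0.208333

Trapezoidal rule: (h/2)[f(x₀) + 2f(x₁) + 2f(x₂) + ... + f(xₙ)]

x_0 = 0.0000, f(x_0) = 0.000000, coefficient = 1
x_1 = 0.2083, f(x_1) = 0.009042, coefficient = 2
x_2 = 0.4167, f(x_2) = 0.072338, coefficient = 2
x_3 = 0.6250, f(x_3) = 0.244141, coefficient = 2
x_4 = 0.8333, f(x_4) = 0.578704, coefficient = 2
x_5 = 1.0417, f(x_5) = 1.130281, coefficient = 2
x_6 = 1.2500, f(x_6) = 1.953125, coefficient = 2
x_7 = 1.4583, f(x_7) = 3.101490, coefficient = 2
x_8 = 1.6667, f(x_8) = 4.629630, coefficient = 2
x_9 = 1.8750, f(x_9) = 6.591797, coefficient = 2
x_10 = 2.0833, f(x_10) = 9.042245, coefficient = 2
x_11 = 2.2917, f(x_11) = 12.035229, coefficient = 2
x_12 = 2.5000, f(x_12) = 15.625000, coefficient = 1

I ≈ (0.208333/2) × 94.401042 = 9.833442
Exact value: 9.765625
Error: 0.067817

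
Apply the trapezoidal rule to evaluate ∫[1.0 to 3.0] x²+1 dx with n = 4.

f(x) = x²+1
a = 1.0, b = 3.0, n = 4
h = (b - a)/n = 0.500000

Trapezoidal rule: (h/2)[f(x₀) + 2f(x₁) + 2f(x₂) + ... + f(xₙ)]

x_0 = 1.0000, f(x_0) = 2.000000, coefficient = 1
x_1 = 1.5000, f(x_1) = 3.250000, coefficient = 2
x_2 = 2.0000, f(x_2) = 5.000000, coefficient = 2
x_3 = 2.5000, f(x_3) = 7.250000, coefficient = 2
x_4 = 3.0000, f(x_4) = 10.000000, coefficient = 1

I ≈ (0.500000/2) × 43.000000 = 10.750000
Exact value: 10.666667
Error: 0.083333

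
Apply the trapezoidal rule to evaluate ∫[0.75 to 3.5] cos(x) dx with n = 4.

f(x) = cos(x)
a = 0.75, b = 3.5, n = 4
h = (b - a)/n = 0.687500

Trapezoidal rule: (h/2)[f(x₀) + 2f(x₁) + 2f(x₂) + ... + f(xₙ)]

x_0 = 0.7500, f(x_0) = 0.731689, coefficient = 1
x_1 = 1.4375, f(x_1) = 0.132902, coefficient = 2
x_2 = 2.1250, f(x_2) = -0.526266, coefficient = 2
x_3 = 2.8125, f(x_3) = -0.946336, coefficient = 2
x_4 = 3.5000, f(x_4) = -0.936457, coefficient = 1

I ≈ (0.687500/2) × -2.884169 = -0.991433
Exact value: -1.032422
Error: 0.040989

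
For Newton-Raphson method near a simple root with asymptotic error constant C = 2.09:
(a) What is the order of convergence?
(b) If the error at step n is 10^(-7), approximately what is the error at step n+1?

(a) Newton-Raphson has quadratic (order 2) convergence near simple roots.
    This means |e_{n+1}| ≈ C|e_n|².

(b) With |e_n| = 10^(-7) and C = 2.09:
    |e_{n+1}| ≈ 2.09 × (10^(-7))² = 2.09 × 10^(-14)

(a) 2 (quadratic); (b) |e_{n+1}| ≈ 2.090e-14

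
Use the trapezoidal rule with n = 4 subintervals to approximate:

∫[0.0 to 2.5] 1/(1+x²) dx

f(x) = 1/(1+x²)
a = 0.0, b = 2.5, n = 4
h = (b - a)/n = 0.625000

Trapezoidal rule: (h/2)[f(x₀) + 2f(x₁) + 2f(x₂) + ... + f(xₙ)]

x_0 = 0.0000, f(x_0) = 1.000000, coefficient = 1
x_1 = 0.6250, f(x_1) = 0.719101, coefficient = 2
x_2 = 1.2500, f(x_2) = 0.390244, coefficient = 2
x_3 = 1.8750, f(x_3) = 0.221453, coefficient = 2
x_4 = 2.5000, f(x_4) = 0.137931, coefficient = 1

I ≈ (0.625000/2) × 3.799528 = 1.187352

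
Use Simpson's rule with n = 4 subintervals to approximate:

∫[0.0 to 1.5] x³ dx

f(x) = x³
a = 0.0, b = 1.5, n = 4
h = (b - a)/n = 0.375000

Simpson's rule: (h/3)[f(x₀) + 4f(x₁) + 2f(x₂) + ... + f(xₙ)]

x_0 = 0.0000, f(x_0) = 0.000000, coefficient = 1
x_1 = 0.3750, f(x_1) = 0.052734, coefficient = 4
x_2 = 0.7500, f(x_2) = 0.421875, coefficient = 2
x_3 = 1.1250, f(x_3) = 1.423828, coefficient = 4
x_4 = 1.5000, f(x_4) = 3.375000, coefficient = 1

I ≈ (0.375000/3) × 10.125000 = 1.265625
Exact value: 1.265625
Error: 0.000000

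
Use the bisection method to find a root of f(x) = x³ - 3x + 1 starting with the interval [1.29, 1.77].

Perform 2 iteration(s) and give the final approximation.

f(x) = x³ - 3x + 1
Initial interval: [1.29, 1.77]

Iteration 1:
  c_1 = (1.290000 + 1.770000)/2 = 1.530000
  f(c_1) = f(1.530000) = -0.008423
  f(a) × f(c) ≥ 0, new interval: [1.530000, 1.770000]
Iteration 2:
  c_2 = (1.530000 + 1.770000)/2 = 1.650000
  f(c_2) = f(1.650000) = 0.542125
  f(a) × f(c) < 0, new interval: [1.530000, 1.650000]

After 2 iteration(s), the approximation is c_2 = 1.650000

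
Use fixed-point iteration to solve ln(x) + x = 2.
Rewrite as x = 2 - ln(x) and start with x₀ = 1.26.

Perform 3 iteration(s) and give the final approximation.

Equation: ln(x) + x = 2
Fixed-point form: x = 2 - ln(x)
x₀ = 1.26

x_1 = g(1.260000) = 1.768888
x_2 = g(1.768888) = 1.429649
x_3 = g(1.429649) = 1.642571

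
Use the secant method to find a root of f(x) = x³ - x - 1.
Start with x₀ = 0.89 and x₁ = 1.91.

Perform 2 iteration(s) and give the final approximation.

f(x) = x³ - x - 1
x₀ = 0.89, x₁ = 1.91

Secant formula: x_{n+1} = x_n - f(x_n)(x_n - x_{n-1})/(f(x_n) - f(x_{n-1}))

Iteration 1:
  f(0.890000) = -1.185031
  f(1.910000) = 4.057871
  x_2 = 1.910000 - 4.057871×(1.910000 - 0.890000)/(4.057871 - (-1.185031))
       = 1.120546
Iteration 2:
  f(1.910000) = 4.057871
  f(1.120546) = -0.713561
  x_3 = 1.120546 - (-0.713561)×(1.120546 - 1.910000)/(-0.713561 - 4.057871)
       = 1.238608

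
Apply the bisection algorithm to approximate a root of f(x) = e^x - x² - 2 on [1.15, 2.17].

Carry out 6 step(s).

f(x) = e^x - x² - 2
Initial interval: [1.15, 2.17]

Iteration 1:
  c_1 = (1.150000 + 2.170000)/2 = 1.660000
  f(c_1) = f(1.660000) = 0.503711
  f(a) × f(c) < 0, new interval: [1.150000, 1.660000]
Iteration 2:
  c_2 = (1.150000 + 1.660000)/2 = 1.405000
  f(c_2) = f(1.405000) = 0.101502
  f(a) × f(c) < 0, new interval: [1.150000, 1.405000]
Iteration 3:
  c_3 = (1.150000 + 1.405000)/2 = 1.277500
  f(c_3) = f(1.277500) = -0.044347
  f(a) × f(c) ≥ 0, new interval: [1.277500, 1.405000]
Iteration 4:
  c_4 = (1.277500 + 1.405000)/2 = 1.341250
  f(c_4) = f(1.341250) = 0.024869
  f(a) × f(c) < 0, new interval: [1.277500, 1.341250]
Iteration 5:
  c_5 = (1.277500 + 1.341250)/2 = 1.309375
  f(c_5) = f(1.309375) = -0.010605
  f(a) × f(c) ≥ 0, new interval: [1.309375, 1.341250]
Iteration 6:
  c_6 = (1.309375 + 1.341250)/2 = 1.325312
  f(c_6) = f(1.325312) = 0.006908
  f(a) × f(c) < 0, new interval: [1.309375, 1.325312]

After 6 iteration(s), the approximation is c_6 = 1.325312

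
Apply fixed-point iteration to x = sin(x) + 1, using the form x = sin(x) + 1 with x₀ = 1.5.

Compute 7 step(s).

Equation: x = sin(x) + 1
Fixed-point form: x = sin(x) + 1
x₀ = 1.5

x_1 = g(1.500000) = 1.997495
x_2 = g(1.997495) = 1.910337
x_3 = g(1.910337) = 1.942908
x_4 = g(1.942908) = 1.931562
x_5 = g(1.931562) = 1.935627
x_6 = g(1.935627) = 1.934184
x_7 = g(1.934184) = 1.934698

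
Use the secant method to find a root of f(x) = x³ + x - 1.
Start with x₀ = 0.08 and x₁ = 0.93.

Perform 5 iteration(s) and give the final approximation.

f(x) = x³ + x - 1
x₀ = 0.08, x₁ = 0.93

Secant formula: x_{n+1} = x_n - f(x_n)(x_n - x_{n-1})/(f(x_n) - f(x_{n-1}))

Iteration 1:
  f(0.080000) = -0.919488
  f(0.930000) = 0.734357
  x_2 = 0.930000 - 0.734357×(0.930000 - 0.080000)/(0.734357 - (-0.919488))
       = 0.552574
Iteration 2:
  f(0.930000) = 0.734357
  f(0.552574) = -0.278703
  x_3 = 0.552574 - (-0.278703)×(0.552574 - 0.930000)/(-0.278703 - 0.734357)
       = 0.656408
Iteration 3:
  f(0.552574) = -0.278703
  f(0.656408) = -0.060764
  x_4 = 0.656408 - (-0.060764)×(0.656408 - 0.552574)/(-0.060764 - (-0.278703))
       = 0.685358
Iteration 4:
  f(0.656408) = -0.060764
  f(0.685358) = 0.007282
  x_5 = 0.685358 - 0.007282×(0.685358 - 0.656408)/(0.007282 - (-0.060764))
       = 0.682260
Iteration 5:
  f(0.685358) = 0.007282
  f(0.682260) = -0.000162
  x_6 = 0.682260 - (-0.000162)×(0.682260 - 0.685358)/(-0.000162 - 0.007282)
       = 0.682328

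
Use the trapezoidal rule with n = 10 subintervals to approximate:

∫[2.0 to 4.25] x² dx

f(x) = x²
a = 2.0, b = 4.25, n = 10
h = (b - a)/n = 0.225000

Trapezoidal rule: (h/2)[f(x₀) + 2f(x₁) + 2f(x₂) + ... + f(xₙ)]

x_0 = 2.0000, f(x_0) = 4.000000, coefficient = 1
x_1 = 2.2250, f(x_1) = 4.950625, coefficient = 2
x_2 = 2.4500, f(x_2) = 6.002500, coefficient = 2
x_3 = 2.6750, f(x_3) = 7.155625, coefficient = 2
x_4 = 2.9000, f(x_4) = 8.410000, coefficient = 2
x_5 = 3.1250, f(x_5) = 9.765625, coefficient = 2
x_6 = 3.3500, f(x_6) = 11.222500, coefficient = 2
x_7 = 3.5750, f(x_7) = 12.780625, coefficient = 2
x_8 = 3.8000, f(x_8) = 14.440000, coefficient = 2
x_9 = 4.0250, f(x_9) = 16.200625, coefficient = 2
x_10 = 4.2500, f(x_10) = 18.062500, coefficient = 1

I ≈ (0.225000/2) × 203.918750 = 22.940859
Exact value: 22.921875
Error: 0.018984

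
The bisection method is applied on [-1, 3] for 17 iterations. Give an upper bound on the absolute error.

Bisection error bound: |error| ≤ (b-a)/2^n
|error| ≤ (3 - (-1))/2^17 = 4/2^17
|error| ≤ 0.0000305176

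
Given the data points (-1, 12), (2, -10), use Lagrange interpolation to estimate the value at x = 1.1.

Lagrange interpolation formula:
P(x) = Σ yᵢ × Lᵢ(x)
where Lᵢ(x) = Π_{j≠i} (x - xⱼ)/(xᵢ - xⱼ)

L_0(1.1) = (1.1 - 2)/(-1 - 2) = 0.300000
L_1(1.1) = (1.1 - (-1))/(2 - (-1)) = 0.700000

P(1.1) = 12×L_0(1.1) + (-10)×L_1(1.1)
P(1.1) = -3.400000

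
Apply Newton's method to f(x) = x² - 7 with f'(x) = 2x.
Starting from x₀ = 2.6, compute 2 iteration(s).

f(x) = x² - 7
f'(x) = 2x
x₀ = 2.6

Newton-Raphson formula: x_{n+1} = x_n - f(x_n)/f'(x_n)

Iteration 1:
  f(2.600000) = -0.240000
  f'(2.600000) = 5.200000
  x_1 = 2.600000 - (-0.240000)/5.200000 = 2.646154
Iteration 2:
  f(2.646154) = 0.002130
  f'(2.646154) = 5.292308
  x_2 = 2.646154 - 0.002130/5.292308 = 2.645751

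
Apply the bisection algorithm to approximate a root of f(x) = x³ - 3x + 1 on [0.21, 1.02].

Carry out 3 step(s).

f(x) = x³ - 3x + 1
Initial interval: [0.21, 1.02]

Iteration 1:
  c_1 = (0.210000 + 1.020000)/2 = 0.615000
  f(c_1) = f(0.615000) = -0.612392
  f(a) × f(c) < 0, new interval: [0.210000, 0.615000]
Iteration 2:
  c_2 = (0.210000 + 0.615000)/2 = 0.412500
  f(c_2) = f(0.412500) = -0.167311
  f(a) × f(c) < 0, new interval: [0.210000, 0.412500]
Iteration 3:
  c_3 = (0.210000 + 0.412500)/2 = 0.311250
  f(c_3) = f(0.311250) = 0.096403
  f(a) × f(c) ≥ 0, new interval: [0.311250, 0.412500]

After 3 iteration(s), the approximation is c_3 = 0.311250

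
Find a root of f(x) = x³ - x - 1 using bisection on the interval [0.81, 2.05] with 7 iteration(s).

f(x) = x³ - x - 1
Initial interval: [0.81, 2.05]

Iteration 1:
  c_1 = (0.810000 + 2.050000)/2 = 1.430000
  f(c_1) = f(1.430000) = 0.494207
  f(a) × f(c) < 0, new interval: [0.810000, 1.430000]
Iteration 2:
  c_2 = (0.810000 + 1.430000)/2 = 1.120000
  f(c_2) = f(1.120000) = -0.715072
  f(a) × f(c) ≥ 0, new interval: [1.120000, 1.430000]
Iteration 3:
  c_3 = (1.120000 + 1.430000)/2 = 1.275000
  f(c_3) = f(1.275000) = -0.202328
  f(a) × f(c) ≥ 0, new interval: [1.275000, 1.430000]
Iteration 4:
  c_4 = (1.275000 + 1.430000)/2 = 1.352500
  f(c_4) = f(1.352500) = 0.121569
  f(a) × f(c) < 0, new interval: [1.275000, 1.352500]
Iteration 5:
  c_5 = (1.275000 + 1.352500)/2 = 1.313750
  f(c_5) = f(1.313750) = -0.046298
  f(a) × f(c) ≥ 0, new interval: [1.313750, 1.352500]
Iteration 6:
  c_6 = (1.313750 + 1.352500)/2 = 1.333125
  f(c_6) = f(1.333125) = 0.036134
  f(a) × f(c) < 0, new interval: [1.313750, 1.333125]
Iteration 7:
  c_7 = (1.313750 + 1.333125)/2 = 1.323437
  f(c_7) = f(1.323437) = -0.005454
  f(a) × f(c) ≥ 0, new interval: [1.323437, 1.333125]

After 7 iteration(s), the approximation is c_7 = 1.323437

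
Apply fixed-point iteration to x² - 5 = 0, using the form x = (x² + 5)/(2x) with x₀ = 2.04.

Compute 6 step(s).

Equation: x² - 5 = 0
Fixed-point form: x = (x² + 5)/(2x)
x₀ = 2.04

x_1 = g(2.040000) = 2.245490
x_2 = g(2.245490) = 2.236088
x_3 = g(2.236088) = 2.236068
x_4 = g(2.236068) = 2.236068
x_5 = g(2.236068) = 2.236068
x_6 = g(2.236068) = 2.236068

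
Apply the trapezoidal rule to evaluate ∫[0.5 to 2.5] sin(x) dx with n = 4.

f(x) = sin(x)
a = 0.5, b = 2.5, n = 4
h = (b - a)/n = 0.500000

Trapezoidal rule: (h/2)[f(x₀) + 2f(x₁) + 2f(x₂) + ... + f(xₙ)]

x_0 = 0.5000, f(x_0) = 0.479426, coefficient = 1
x_1 = 1.0000, f(x_1) = 0.841471, coefficient = 2
x_2 = 1.5000, f(x_2) = 0.997495, coefficient = 2
x_3 = 2.0000, f(x_3) = 0.909297, coefficient = 2
x_4 = 2.5000, f(x_4) = 0.598472, coefficient = 1

I ≈ (0.500000/2) × 6.574424 = 1.643606
Exact value: 1.678726
Error: 0.035120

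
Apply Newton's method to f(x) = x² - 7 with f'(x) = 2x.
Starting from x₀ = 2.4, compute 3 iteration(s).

f(x) = x² - 7
f'(x) = 2x
x₀ = 2.4

Newton-Raphson formula: x_{n+1} = x_n - f(x_n)/f'(x_n)

Iteration 1:
  f(2.400000) = -1.240000
  f'(2.400000) = 4.800000
  x_1 = 2.400000 - (-1.240000)/4.800000 = 2.658333
Iteration 2:
  f(2.658333) = 0.066736
  f'(2.658333) = 5.316667
  x_2 = 2.658333 - 0.066736/5.316667 = 2.645781
Iteration 3:
  f(2.645781) = 0.000158
  f'(2.645781) = 5.291562
  x_3 = 2.645781 - 0.000158/5.291562 = 2.645751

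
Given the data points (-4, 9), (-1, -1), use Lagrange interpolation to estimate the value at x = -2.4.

Lagrange interpolation formula:
P(x) = Σ yᵢ × Lᵢ(x)
where Lᵢ(x) = Π_{j≠i} (x - xⱼ)/(xᵢ - xⱼ)

L_0(-2.4) = (-2.4 - (-1))/(-4 - (-1)) = 0.466667
L_1(-2.4) = (-2.4 - (-4))/(-1 - (-4)) = 0.533333

P(-2.4) = 9×L_0(-2.4) + (-1)×L_1(-2.4)
P(-2.4) = 3.666667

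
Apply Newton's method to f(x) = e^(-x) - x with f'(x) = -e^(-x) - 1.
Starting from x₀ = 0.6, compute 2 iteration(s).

f(x) = e^(-x) - x
f'(x) = -e^(-x) - 1
x₀ = 0.6

Newton-Raphson formula: x_{n+1} = x_n - f(x_n)/f'(x_n)

Iteration 1:
  f(0.600000) = -0.051188
  f'(0.600000) = -1.548812
  x_1 = 0.600000 - (-0.051188)/(-1.548812) = 0.566950
Iteration 2:
  f(0.566950) = 0.000303
  f'(0.566950) = -1.567253
  x_2 = 0.566950 - 0.000303/(-1.567253) = 0.567143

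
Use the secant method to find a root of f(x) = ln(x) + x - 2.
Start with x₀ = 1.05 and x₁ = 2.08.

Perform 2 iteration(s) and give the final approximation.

f(x) = ln(x) + x - 2
x₀ = 1.05, x₁ = 2.08

Secant formula: x_{n+1} = x_n - f(x_n)(x_n - x_{n-1})/(f(x_n) - f(x_{n-1}))

Iteration 1:
  f(1.050000) = -0.901210
  f(2.080000) = 0.812368
  x_2 = 2.080000 - 0.812368×(2.080000 - 1.050000)/(0.812368 - (-0.901210))
       = 1.591701
Iteration 2:
  f(2.080000) = 0.812368
  f(1.591701) = 0.056504
  x_3 = 1.591701 - 0.056504×(1.591701 - 2.080000)/(0.056504 - 0.812368)
       = 1.555198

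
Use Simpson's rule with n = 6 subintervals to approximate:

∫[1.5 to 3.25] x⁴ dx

f(x) = x⁴
a = 1.5, b = 3.25, n = 6
h = (b - a)/n = 0.291667

Simpson's rule: (h/3)[f(x₀) + 4f(x₁) + 2f(x₂) + ... + f(xₙ)]

x_0 = 1.5000, f(x_0) = 5.062500, coefficient = 1
x_1 = 1.7917, f(x_1) = 10.304546, coefficient = 4
x_2 = 2.0833, f(x_2) = 18.838011, coefficient = 2
x_3 = 2.3750, f(x_3) = 31.816650, coefficient = 4
x_4 = 2.6667, f(x_4) = 50.567901, coefficient = 2
x_5 = 2.9583, f(x_5) = 76.592885, coefficient = 4
x_6 = 3.2500, f(x_6) = 111.566406, coefficient = 1

I ≈ (0.291667/3) × 730.297056 = 71.001103
Exact value: 70.999414
Error: 0.001689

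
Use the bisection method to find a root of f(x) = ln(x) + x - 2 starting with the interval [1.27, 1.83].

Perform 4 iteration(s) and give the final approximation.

f(x) = ln(x) + x - 2
Initial interval: [1.27, 1.83]

Iteration 1:
  c_1 = (1.270000 + 1.830000)/2 = 1.550000
  f(c_1) = f(1.550000) = -0.011745
  f(a) × f(c) ≥ 0, new interval: [1.550000, 1.830000]
Iteration 2:
  c_2 = (1.550000 + 1.830000)/2 = 1.690000
  f(c_2) = f(1.690000) = 0.214729
  f(a) × f(c) < 0, new interval: [1.550000, 1.690000]
Iteration 3:
  c_3 = (1.550000 + 1.690000)/2 = 1.620000
  f(c_3) = f(1.620000) = 0.102426
  f(a) × f(c) < 0, new interval: [1.550000, 1.620000]
Iteration 4:
  c_4 = (1.550000 + 1.620000)/2 = 1.585000
  f(c_4) = f(1.585000) = 0.045584
  f(a) × f(c) < 0, new interval: [1.550000, 1.585000]

After 4 iteration(s), the approximation is c_4 = 1.585000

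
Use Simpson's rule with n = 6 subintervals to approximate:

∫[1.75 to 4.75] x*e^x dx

f(x) = x*e^x
a = 1.75, b = 4.75, n = 6
h = (b - a)/n = 0.500000

Simpson's rule: (h/3)[f(x₀) + 4f(x₁) + 2f(x₂) + ... + f(xₙ)]

x_0 = 1.7500, f(x_0) = 10.070555, coefficient = 1
x_1 = 2.2500, f(x_1) = 21.347406, coefficient = 4
x_2 = 2.7500, f(x_2) = 43.017238, coefficient = 2
x_3 = 3.2500, f(x_3) = 83.818605, coefficient = 4
x_4 = 3.7500, f(x_4) = 159.454058, coefficient = 2
x_5 = 4.2500, f(x_5) = 297.948002, coefficient = 4
x_6 = 4.7500, f(x_6) = 549.025352, coefficient = 1

I ≈ (0.500000/3) × 2576.494548 = 429.415758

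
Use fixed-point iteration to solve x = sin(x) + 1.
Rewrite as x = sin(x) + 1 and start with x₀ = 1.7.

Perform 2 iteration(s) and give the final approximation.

Equation: x = sin(x) + 1
Fixed-point form: x = sin(x) + 1
x₀ = 1.7

x_1 = g(1.700000) = 1.991665
x_2 = g(1.991665) = 1.912734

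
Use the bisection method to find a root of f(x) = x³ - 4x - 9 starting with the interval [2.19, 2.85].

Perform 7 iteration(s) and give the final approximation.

f(x) = x³ - 4x - 9
Initial interval: [2.19, 2.85]

Iteration 1:
  c_1 = (2.190000 + 2.850000)/2 = 2.520000
  f(c_1) = f(2.520000) = -3.076992
  f(a) × f(c) ≥ 0, new interval: [2.520000, 2.850000]
Iteration 2:
  c_2 = (2.520000 + 2.850000)/2 = 2.685000
  f(c_2) = f(2.685000) = -0.383231
  f(a) × f(c) ≥ 0, new interval: [2.685000, 2.850000]
Iteration 3:
  c_3 = (2.685000 + 2.850000)/2 = 2.767500
  f(c_3) = f(2.767500) = 1.126438
  f(a) × f(c) < 0, new interval: [2.685000, 2.767500]
Iteration 4:
  c_4 = (2.685000 + 2.767500)/2 = 2.726250
  f(c_4) = f(2.726250) = 0.357687
  f(a) × f(c) < 0, new interval: [2.685000, 2.726250]
Iteration 5:
  c_5 = (2.685000 + 2.726250)/2 = 2.705625
  f(c_5) = f(2.705625) = -0.016225
  f(a) × f(c) ≥ 0, new interval: [2.705625, 2.726250]
Iteration 6:
  c_6 = (2.705625 + 2.726250)/2 = 2.715938
  f(c_6) = f(2.715938) = 0.169865
  f(a) × f(c) < 0, new interval: [2.705625, 2.715938]
Iteration 7:
  c_7 = (2.705625 + 2.715938)/2 = 2.710781
  f(c_7) = f(2.710781) = 0.076604
  f(a) × f(c) < 0, new interval: [2.705625, 2.710781]

After 7 iteration(s), the approximation is c_7 = 2.710781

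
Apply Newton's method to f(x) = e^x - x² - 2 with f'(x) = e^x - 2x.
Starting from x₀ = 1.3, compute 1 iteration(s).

f(x) = e^x - x² - 2
f'(x) = e^x - 2x
x₀ = 1.3

Newton-Raphson formula: x_{n+1} = x_n - f(x_n)/f'(x_n)

Iteration 1:
  f(1.300000) = -0.020703
  f'(1.300000) = 1.069297
  x_1 = 1.300000 - (-0.020703)/1.069297 = 1.319362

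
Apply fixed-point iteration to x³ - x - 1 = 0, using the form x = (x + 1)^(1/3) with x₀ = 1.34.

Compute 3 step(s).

Equation: x³ - x - 1 = 0
Fixed-point form: x = (x + 1)^(1/3)
x₀ = 1.34

x_1 = g(1.340000) = 1.327614
x_2 = g(1.327614) = 1.325268
x_3 = g(1.325268) = 1.324822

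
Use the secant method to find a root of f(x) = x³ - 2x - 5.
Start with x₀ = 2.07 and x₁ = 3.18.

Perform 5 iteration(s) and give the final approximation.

f(x) = x³ - 2x - 5
x₀ = 2.07, x₁ = 3.18

Secant formula: x_{n+1} = x_n - f(x_n)(x_n - x_{n-1})/(f(x_n) - f(x_{n-1}))

Iteration 1:
  f(2.070000) = -0.270257
  f(3.180000) = 20.797432
  x_2 = 3.180000 - 20.797432×(3.180000 - 2.070000)/(20.797432 - (-0.270257))
       = 2.084239
Iteration 2:
  f(3.180000) = 20.797432
  f(2.084239) = -0.114434
  x_3 = 2.084239 - (-0.114434)×(2.084239 - 3.180000)/(-0.114434 - 20.797432)
       = 2.090235
Iteration 3:
  f(2.084239) = -0.114434
  f(2.090235) = -0.048058
  x_4 = 2.090235 - (-0.048058)×(2.090235 - 2.084239)/(-0.048058 - (-0.114434))
       = 2.094577
Iteration 4:
  f(2.090235) = -0.048058
  f(2.094577) = 0.000281
  x_5 = 2.094577 - 0.000281×(2.094577 - 2.090235)/(0.000281 - (-0.048058))
       = 2.094551
Iteration 5:
  f(2.094577) = 0.000281
  f(2.094551) = -0.000001
  x_6 = 2.094551 - (-0.000001)×(2.094551 - 2.094577)/(-0.000001 - 0.000281)
       = 2.094551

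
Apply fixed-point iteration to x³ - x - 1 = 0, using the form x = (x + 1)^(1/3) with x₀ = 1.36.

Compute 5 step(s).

Equation: x³ - x - 1 = 0
Fixed-point form: x = (x + 1)^(1/3)
x₀ = 1.36

x_1 = g(1.360000) = 1.331386
x_2 = g(1.331386) = 1.325983
x_3 = g(1.325983) = 1.324958
x_4 = g(1.324958) = 1.324764
x_5 = g(1.324764) = 1.324727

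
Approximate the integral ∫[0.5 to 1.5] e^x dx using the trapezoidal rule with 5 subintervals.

f(x) = e^x
a = 0.5, b = 1.5, n = 5
h = (b - a)/n = 0.200000

Trapezoidal rule: (h/2)[f(x₀) + 2f(x₁) + 2f(x₂) + ... + f(xₙ)]

x_0 = 0.5000, f(x_0) = 1.648721, coefficient = 1
x_1 = 0.7000, f(x_1) = 2.013753, coefficient = 2
x_2 = 0.9000, f(x_2) = 2.459603, coefficient = 2
x_3 = 1.1000, f(x_3) = 3.004166, coefficient = 2
x_4 = 1.3000, f(x_4) = 3.669297, coefficient = 2
x_5 = 1.5000, f(x_5) = 4.481689, coefficient = 1

I ≈ (0.200000/2) × 28.424047 = 2.842405
Exact value: 2.832968
Error: 0.009437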